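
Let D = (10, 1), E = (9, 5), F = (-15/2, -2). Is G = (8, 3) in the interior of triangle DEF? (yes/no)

yes

Barycentric coordinates of G: (26/73, 41/73, 6/73).
The three coordinates are positive, positive, positive; a point is interior exactly when all three are positive.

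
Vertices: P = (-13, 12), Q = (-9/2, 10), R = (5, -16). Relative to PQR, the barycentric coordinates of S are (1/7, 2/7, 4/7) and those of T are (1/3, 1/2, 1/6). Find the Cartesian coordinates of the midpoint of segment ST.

(-169/56, 37/42)

Barycentric coordinates of the midpoint are the average: (5/21, 11/28, 31/84).
Converting: (5/21)·P + (11/28)·Q + (31/84)·R = (-169/56, 37/42).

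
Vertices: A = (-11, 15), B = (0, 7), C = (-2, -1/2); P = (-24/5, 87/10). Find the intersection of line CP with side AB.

(-11/2, 11)

Barycentric coordinates of P with respect to ABC: (2/5, 2/5, 1/5).
On side AB the C-coordinate is zero; dropping P's C-weight 1/5 and renormalizing the remaining 2/5 : 2/5 gives weights 1/2, 1/2 on A, B.
Q = (1/2)·(-11, 15) + (1/2)·(0, 7) = (-11/2, 11).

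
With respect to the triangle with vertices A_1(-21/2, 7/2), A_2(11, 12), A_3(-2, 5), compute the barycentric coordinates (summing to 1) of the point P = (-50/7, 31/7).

(5/7, 1/14, 3/14)

Signed area of the reference triangle: [A_1A_2A_3] = ½·((-21/2)·(12−5) + 11·(5−(7/2)) + (-2)·(7/2−12)) = ½·(-147/2 + 33/2 + 17) = -20.
[PA_2A_3] = ½·((-50/7)·(12−5) + 11·(5−(31/7)) + (-2)·(31/7−12)) = ½·(-50 + 44/7 + 106/7) = -100/7, so the A_1-coordinate is (-100/7)/(-20) = 5/7.
[A_1PA_3] = ½·((-21/2)·(31/7−5) + (-50/7)·(5−(7/2)) + (-2)·(7/2−(31/7))) = ½·(6 − 75/7 + 13/7) = -10/7, so the A_2-coordinate is 1/14.
[A_1A_2P] = ½·((-21/2)·(12−(31/7)) + 11·(31/7−(7/2)) + (-50/7)·(7/2−12)) = ½·(-159/2 + 143/14 + 425/7) = -30/7, so the A_3-coordinate is 3/14.
Check: 5/7 + 1/14 + 3/14 = 1.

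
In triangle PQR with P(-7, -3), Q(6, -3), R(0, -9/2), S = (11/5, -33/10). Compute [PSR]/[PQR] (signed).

[PQR] = ½·((-7)·(-3−(-9/2)) + 6·(-9/2−(-3)) + 0·(-3−(-3))) = ½·(-21/2 − 9 + 0) = -39/4.
[PSR] = ½·((-7)·(-33/10−(-9/2)) + (11/5)·(-9/2−(-3)) + 0·(-3−(-33/10))) = ½·(-42/5 − 33/10 + 0) = -117/20, so the ratio is (-117/20)/(-39/4) = 3/5.

3/5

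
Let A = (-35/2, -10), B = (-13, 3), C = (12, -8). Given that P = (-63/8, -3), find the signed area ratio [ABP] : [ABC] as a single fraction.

[ABC] = ½·((-35/2)·(3−(-8)) + (-13)·(-8−(-10)) + 12·(-10−3)) = ½·(-385/2 − 26 − 156) = -749/4.
[ABP] = ½·((-35/2)·(3−(-3)) + (-13)·(-3−(-10)) + (-63/8)·(-10−3)) = ½·(-105 − 91 + 819/8) = -749/16, so the ratio is (-749/16)/(-749/4) = 1/4.

1/4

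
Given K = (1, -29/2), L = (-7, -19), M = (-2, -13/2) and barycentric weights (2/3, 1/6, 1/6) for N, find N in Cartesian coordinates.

(-5/6, -167/12)

N = (2/3)·K + (1/6)·L + (1/6)·M.
x-coordinate: (2/3)·1 + (1/6)·(-7) + (1/6)·(-2) = -5/6.
y-coordinate: (2/3)·(-29/2) + (1/6)·(-19) + (1/6)·(-13/2) = -167/12.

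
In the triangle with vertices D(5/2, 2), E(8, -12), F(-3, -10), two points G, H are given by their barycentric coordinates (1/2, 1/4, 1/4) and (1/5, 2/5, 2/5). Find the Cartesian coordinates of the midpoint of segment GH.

(5/2, -129/20)

Barycentric coordinates of the midpoint are the average: (7/20, 13/40, 13/40).
Converting: (7/20)·D + (13/40)·E + (13/40)·F = (5/2, -129/20).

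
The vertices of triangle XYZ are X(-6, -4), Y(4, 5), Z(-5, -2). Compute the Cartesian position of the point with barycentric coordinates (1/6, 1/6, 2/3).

W = (1/6)·X + (1/6)·Y + (2/3)·Z.
x-coordinate: (1/6)·(-6) + (1/6)·4 + (2/3)·(-5) = -11/3.
y-coordinate: (1/6)·(-4) + (1/6)·5 + (2/3)·(-2) = -7/6.

(-11/3, -7/6)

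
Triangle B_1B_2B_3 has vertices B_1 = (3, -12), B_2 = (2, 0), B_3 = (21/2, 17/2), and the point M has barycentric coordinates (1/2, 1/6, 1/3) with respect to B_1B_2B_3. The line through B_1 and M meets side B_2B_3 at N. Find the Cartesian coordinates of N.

Line B_1M meets B_2B_3 where the B_1-coordinate vanishes; zeroing M's B_1-weight and renormalizing leaves B_2, B_3-weights 1/6 : 1/3 → (1/3, 2/3).
So N = (1/3)·B_2 + (2/3)·B_3 = (23/3, 17/3).

(23/3, 17/3)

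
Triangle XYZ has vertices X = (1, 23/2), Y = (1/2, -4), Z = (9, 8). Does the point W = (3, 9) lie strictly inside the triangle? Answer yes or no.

yes

Barycentric coordinates of W: (322/503, 52/503, 129/503).
The three coordinates are positive, positive, positive; a point is interior exactly when all three are positive.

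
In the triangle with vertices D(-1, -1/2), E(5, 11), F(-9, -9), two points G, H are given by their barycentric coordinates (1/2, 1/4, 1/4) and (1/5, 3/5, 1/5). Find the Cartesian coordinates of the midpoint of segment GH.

(-1/4, 99/40)

Barycentric coordinates of the midpoint are the average: (7/20, 17/40, 9/40).
Converting: (7/20)·D + (17/40)·E + (9/40)·F = (-1/4, 99/40).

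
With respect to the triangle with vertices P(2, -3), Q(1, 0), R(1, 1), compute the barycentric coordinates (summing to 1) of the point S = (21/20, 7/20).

Signed area of the reference triangle: [PQR] = ½·(2·(0−1) + 1·(1−(-3)) + 1·(-3−0)) = ½·(-2 + 4 − 3) = -1/2.
[SQR] = ½·((21/20)·(0−1) + 1·(1−(7/20)) + 1·(7/20−0)) = ½·(-21/20 + 13/20 + 7/20) = -1/40, so the P-coordinate is (-1/40)/(-1/2) = 1/20.
[PSR] = ½·(2·(7/20−1) + (21/20)·(1−(-3)) + 1·(-3−(7/20))) = ½·(-13/10 + 21/5 − 67/20) = -9/40, so the Q-coordinate is 9/20.
[PQS] = ½·(2·(0−(7/20)) + 1·(7/20−(-3)) + (21/20)·(-3−0)) = ½·(-7/10 + 67/20 − 63/20) = -1/4, so the R-coordinate is 1/2.

(1/20, 9/20, 1/2)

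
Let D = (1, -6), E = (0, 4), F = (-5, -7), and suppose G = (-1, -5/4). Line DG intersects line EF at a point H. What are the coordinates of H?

(-5/3, 1/3)

Barycentric coordinates of G with respect to DEF: (1/4, 1/2, 1/4).
On side EF the D-coordinate is zero; dropping G's D-weight 1/4 and renormalizing the remaining 1/2 : 1/4 gives weights 2/3, 1/3 on E, F.
H = (2/3)·(0, 4) + (1/3)·(-5, -7) = (-5/3, 1/3).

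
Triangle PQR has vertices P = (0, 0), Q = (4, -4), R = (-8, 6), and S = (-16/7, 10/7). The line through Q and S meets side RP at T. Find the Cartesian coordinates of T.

(-24/5, 18/5)

Barycentric coordinates of S with respect to PQR: (2/7, 2/7, 3/7).
On side RP the Q-coordinate is zero; dropping S's Q-weight 2/7 and renormalizing the remaining 3/7 : 2/7 gives weights 3/5, 2/5 on R, P.
T = (3/5)·(-8, 6) + (2/5)·(0, 0) = (-24/5, 18/5).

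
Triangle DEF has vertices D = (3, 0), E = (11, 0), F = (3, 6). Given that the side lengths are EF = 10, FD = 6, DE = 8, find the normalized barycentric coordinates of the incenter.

(5/12, 1/4, 1/3)

The incenter has barycentric coordinates proportional to the opposite side lengths: (10 : 6 : 8).
Normalizing by 10+6+8 = 24 gives (5/12, 1/4, 1/3).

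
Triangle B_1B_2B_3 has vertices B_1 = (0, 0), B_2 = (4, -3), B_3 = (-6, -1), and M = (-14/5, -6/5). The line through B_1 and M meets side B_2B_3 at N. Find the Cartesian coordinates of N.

Barycentric coordinates of M with respect to B_1B_2B_3: (1/5, 1/5, 3/5).
On side B_2B_3 the B_1-coordinate is zero; dropping M's B_1-weight 1/5 and renormalizing the remaining 1/5 : 3/5 gives weights 1/4, 3/4 on B_2, B_3.
N = (1/4)·(4, -3) + (3/4)·(-6, -1) = (-7/2, -3/2).

(-7/2, -3/2)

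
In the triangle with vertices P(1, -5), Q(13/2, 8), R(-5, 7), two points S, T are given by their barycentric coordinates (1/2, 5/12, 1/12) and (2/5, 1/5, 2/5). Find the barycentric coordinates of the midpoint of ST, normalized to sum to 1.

(9/20, 37/120, 29/120)

Since both coordinate triples sum to 1, the midpoint's barycentrics are the componentwise average.
(1/2+2/5)/2 = 9/20; similarly 37/120 and 29/120.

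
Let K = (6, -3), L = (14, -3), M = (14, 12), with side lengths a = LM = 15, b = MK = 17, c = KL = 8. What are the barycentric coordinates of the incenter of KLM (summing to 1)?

(3/8, 17/40, 1/5)

The incenter has barycentric coordinates proportional to the opposite side lengths: (15 : 17 : 8).
Normalizing by 15+17+8 = 40 gives (3/8, 17/40, 1/5).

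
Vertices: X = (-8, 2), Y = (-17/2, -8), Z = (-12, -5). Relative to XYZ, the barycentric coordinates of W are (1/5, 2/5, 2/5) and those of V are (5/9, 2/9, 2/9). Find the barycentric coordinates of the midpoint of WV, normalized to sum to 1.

(17/45, 14/45, 14/45)

Since both coordinate triples sum to 1, the midpoint's barycentrics are the componentwise average.
(1/5+5/9)/2 = 17/45; similarly 14/45 and 14/45.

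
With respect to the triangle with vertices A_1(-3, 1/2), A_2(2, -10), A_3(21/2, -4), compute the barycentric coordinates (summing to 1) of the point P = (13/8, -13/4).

(1/2, 1/4, 1/4)

Signed area of the reference triangle: [A_1A_2A_3] = ½·((-3)·(-10−(-4)) + 2·(-4−(1/2)) + (21/2)·(1/2−(-10))) = ½·(18 − 9 + 441/4) = 477/8.
[PA_2A_3] = ½·((13/8)·(-10−(-4)) + 2·(-4−(-13/4)) + (21/2)·(-13/4−(-10))) = ½·(-39/4 − 3/2 + 567/8) = 477/16, so the A_1-coordinate is (477/16)/(477/8) = 1/2.
[A_1PA_3] = ½·((-3)·(-13/4−(-4)) + (13/8)·(-4−(1/2)) + (21/2)·(1/2−(-13/4))) = ½·(-9/4 − 117/16 + 315/8) = 477/32, so the A_2-coordinate is 1/4.
[A_1A_2P] = ½·((-3)·(-10−(-13/4)) + 2·(-13/4−(1/2)) + (13/8)·(1/2−(-10))) = ½·(81/4 − 15/2 + 273/16) = 477/32, so the A_3-coordinate is 1/4.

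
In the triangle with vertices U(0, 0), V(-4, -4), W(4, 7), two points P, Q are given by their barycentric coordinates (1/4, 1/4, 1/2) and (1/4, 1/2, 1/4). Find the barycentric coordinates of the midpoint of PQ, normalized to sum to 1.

Since both coordinate triples sum to 1, the midpoint's barycentrics are the componentwise average.
(1/4+1/4)/2 = 1/4; similarly 3/8 and 3/8.

(1/4, 3/8, 3/8)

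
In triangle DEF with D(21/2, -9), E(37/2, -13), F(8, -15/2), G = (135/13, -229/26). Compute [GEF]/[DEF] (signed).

4/13

[DEF] = ½·((21/2)·(-13−(-15/2)) + (37/2)·(-15/2−(-9)) + 8·(-9−(-13))) = ½·(-231/4 + 111/4 + 32) = 1.
[GEF] = ½·((135/13)·(-13−(-15/2)) + (37/2)·(-15/2−(-229/26)) + 8·(-229/26−(-13))) = ½·(-1485/26 + 629/26 + 436/13) = 4/13, so the ratio is (4/13)/1 = 4/13.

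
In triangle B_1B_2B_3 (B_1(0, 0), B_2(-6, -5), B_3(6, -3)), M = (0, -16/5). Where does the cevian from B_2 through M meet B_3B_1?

Barycentric coordinates of M with respect to B_1B_2B_3: (1/5, 2/5, 2/5).
On side B_3B_1 the B_2-coordinate is zero; dropping M's B_2-weight 2/5 and renormalizing the remaining 2/5 : 1/5 gives weights 2/3, 1/3 on B_3, B_1.
N = (2/3)·(6, -3) + (1/3)·(0, 0) = (4, -2).

(4, -2)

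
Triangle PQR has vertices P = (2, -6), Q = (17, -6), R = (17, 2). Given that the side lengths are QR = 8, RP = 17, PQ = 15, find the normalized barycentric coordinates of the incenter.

(1/5, 17/40, 3/8)

The incenter has barycentric coordinates proportional to the opposite side lengths: (8 : 17 : 15).
Normalizing by 8+17+15 = 40 gives (1/5, 17/40, 3/8).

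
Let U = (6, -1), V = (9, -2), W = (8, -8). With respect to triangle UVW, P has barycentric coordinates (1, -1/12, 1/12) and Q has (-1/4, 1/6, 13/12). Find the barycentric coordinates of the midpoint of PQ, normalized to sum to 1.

(3/8, 1/24, 7/12)

Since both coordinate triples sum to 1, the midpoint's barycentrics are the componentwise average.
(1+-1/4)/2 = 3/8; similarly 1/24 and 7/12.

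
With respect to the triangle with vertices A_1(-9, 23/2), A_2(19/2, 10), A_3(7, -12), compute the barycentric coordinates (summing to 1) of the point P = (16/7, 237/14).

Signed area of the reference triangle: [A_1A_2A_3] = ½·((-9)·(10−(-12)) + (19/2)·(-12−(23/2)) + 7·(23/2−10)) = ½·(-198 − 893/4 + 21/2) = -1643/8.
[PA_2A_3] = ½·((16/7)·(10−(-12)) + (19/2)·(-12−(237/14)) + 7·(237/14−10)) = ½·(352/7 − 7695/28 + 97/2) = -4929/56, so the A_1-coordinate is (-4929/56)/(-1643/8) = 3/7.
[A_1PA_3] = ½·((-9)·(237/14−(-12)) + (16/7)·(-12−(23/2)) + 7·(23/2−(237/14))) = ½·(-3645/14 − 376/7 − 38) = -4929/28, so the A_2-coordinate is 6/7.
[A_1A_2P] = ½·((-9)·(10−(237/14)) + (19/2)·(237/14−(23/2)) + (16/7)·(23/2−10)) = ½·(873/14 + 361/7 + 24/7) = 1643/28, so the A_3-coordinate is -2/7.

(3/7, 6/7, -2/7)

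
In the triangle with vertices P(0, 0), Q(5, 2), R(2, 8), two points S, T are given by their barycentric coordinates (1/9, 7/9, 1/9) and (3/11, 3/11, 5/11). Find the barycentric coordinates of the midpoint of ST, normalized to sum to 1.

Since both coordinate triples sum to 1, the midpoint's barycentrics are the componentwise average.
(1/9+3/11)/2 = 19/99; similarly 52/99 and 28/99.

(19/99, 52/99, 28/99)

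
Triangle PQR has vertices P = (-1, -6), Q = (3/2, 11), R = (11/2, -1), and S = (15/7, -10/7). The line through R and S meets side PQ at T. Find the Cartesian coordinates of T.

(-3/8, -7/4)

Barycentric coordinates of S with respect to PQR: (3/7, 1/7, 3/7).
On side PQ the R-coordinate is zero; dropping S's R-weight 3/7 and renormalizing the remaining 3/7 : 1/7 gives weights 3/4, 1/4 on P, Q.
T = (3/4)·(-1, -6) + (1/4)·(3/2, 11) = (-3/8, -7/4).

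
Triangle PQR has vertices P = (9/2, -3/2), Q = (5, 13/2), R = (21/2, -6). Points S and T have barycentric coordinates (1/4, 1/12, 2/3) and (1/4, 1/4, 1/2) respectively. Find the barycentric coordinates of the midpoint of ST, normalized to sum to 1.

(1/4, 1/6, 7/12)

Since both coordinate triples sum to 1, the midpoint's barycentrics are the componentwise average.
(1/4+1/4)/2 = 1/4; similarly 1/6 and 7/12.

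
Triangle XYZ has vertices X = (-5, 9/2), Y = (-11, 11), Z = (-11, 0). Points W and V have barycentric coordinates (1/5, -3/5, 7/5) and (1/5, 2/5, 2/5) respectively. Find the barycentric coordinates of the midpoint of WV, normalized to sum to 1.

Since both coordinate triples sum to 1, the midpoint's barycentrics are the componentwise average.
(1/5+1/5)/2 = 1/5; similarly -1/10 and 9/10.

(1/5, -1/10, 9/10)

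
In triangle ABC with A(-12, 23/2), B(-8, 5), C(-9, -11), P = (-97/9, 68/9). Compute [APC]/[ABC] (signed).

[ABC] = ½·((-12)·(5−(-11)) + (-8)·(-11−(23/2)) + (-9)·(23/2−5)) = ½·(-192 + 180 − 117/2) = -141/4.
[APC] = ½·((-12)·(68/9−(-11)) + (-97/9)·(-11−(23/2)) + (-9)·(23/2−(68/9))) = ½·(-668/3 + 485/2 − 71/2) = -47/6, so the ratio is (-47/6)/(-141/4) = 2/9.

2/9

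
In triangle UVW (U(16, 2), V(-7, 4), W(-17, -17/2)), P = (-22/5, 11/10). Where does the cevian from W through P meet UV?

Barycentric coordinates of P with respect to UVW: (1/5, 3/5, 1/5).
On side UV the W-coordinate is zero; dropping P's W-weight 1/5 and renormalizing the remaining 1/5 : 3/5 gives weights 1/4, 3/4 on U, V.
Q = (1/4)·(16, 2) + (3/4)·(-7, 4) = (-5/4, 7/2).

(-5/4, 7/2)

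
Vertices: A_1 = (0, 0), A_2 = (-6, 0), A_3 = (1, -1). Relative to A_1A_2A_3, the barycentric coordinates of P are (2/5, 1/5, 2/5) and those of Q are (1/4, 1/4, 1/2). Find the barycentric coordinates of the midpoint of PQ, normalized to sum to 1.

Since both coordinate triples sum to 1, the midpoint's barycentrics are the componentwise average.
(2/5+1/4)/2 = 13/40; similarly 9/40 and 9/20.

(13/40, 9/40, 9/20)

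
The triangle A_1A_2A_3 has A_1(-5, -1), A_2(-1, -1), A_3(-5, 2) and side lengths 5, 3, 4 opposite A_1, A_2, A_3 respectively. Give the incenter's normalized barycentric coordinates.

(5/12, 1/4, 1/3)

The incenter has barycentric coordinates proportional to the opposite side lengths: (5 : 3 : 4).
Normalizing by 5+3+4 = 12 gives (5/12, 1/4, 1/3).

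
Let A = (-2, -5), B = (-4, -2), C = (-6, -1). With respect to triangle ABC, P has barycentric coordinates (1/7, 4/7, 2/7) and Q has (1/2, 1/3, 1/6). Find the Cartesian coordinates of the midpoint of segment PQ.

(-80/21, -115/42)

Barycentric coordinates of the midpoint are the average: (9/28, 19/42, 19/84).
Converting: (9/28)·A + (19/42)·B + (19/84)·C = (-80/21, -115/42).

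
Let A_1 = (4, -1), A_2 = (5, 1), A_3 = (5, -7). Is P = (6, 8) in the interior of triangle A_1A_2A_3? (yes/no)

Barycentric coordinates of P: (-1, 21/8, -5/8).
The three coordinates are negative, positive, negative; a point is interior exactly when all three are positive.

no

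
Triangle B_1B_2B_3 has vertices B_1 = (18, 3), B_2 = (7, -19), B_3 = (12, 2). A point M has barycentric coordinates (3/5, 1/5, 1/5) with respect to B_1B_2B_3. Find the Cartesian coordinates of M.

(73/5, -8/5)

M = (3/5)·B_1 + (1/5)·B_2 + (1/5)·B_3.
x-coordinate: (3/5)·18 + (1/5)·7 + (1/5)·12 = 73/5.
y-coordinate: (3/5)·3 + (1/5)·(-19) + (1/5)·2 = -8/5.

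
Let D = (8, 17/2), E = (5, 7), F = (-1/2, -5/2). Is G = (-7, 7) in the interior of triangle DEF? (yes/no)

no

Barycentric coordinates of G: (-152/27, 203/27, -8/9).
The three coordinates are negative, positive, negative; a point is interior exactly when all three are positive.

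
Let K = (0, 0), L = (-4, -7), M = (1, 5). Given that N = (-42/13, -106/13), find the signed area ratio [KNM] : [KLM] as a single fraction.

[KLM] = ½·(0·(-7−5) + (-4)·(5−0) + 1·(0−(-7))) = ½·(0 − 20 + 7) = -13/2.
[KNM] = ½·(0·(-106/13−5) + (-42/13)·(5−0) + 1·(0−(-106/13))) = ½·(0 − 210/13 + 106/13) = -4, so the ratio is (-4)/(-13/2) = 8/13.

8/13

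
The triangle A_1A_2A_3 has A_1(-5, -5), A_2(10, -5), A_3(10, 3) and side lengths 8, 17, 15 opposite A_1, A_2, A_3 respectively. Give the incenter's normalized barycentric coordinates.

(1/5, 17/40, 3/8)

The incenter has barycentric coordinates proportional to the opposite side lengths: (8 : 17 : 15).
Normalizing by 8+17+15 = 40 gives (1/5, 17/40, 3/8).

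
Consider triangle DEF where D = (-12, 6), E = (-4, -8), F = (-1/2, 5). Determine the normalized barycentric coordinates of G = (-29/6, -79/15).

Signed area of the reference triangle: [DEF] = ½·((-12)·(-8−5) + (-4)·(5−6) + (-1/2)·(6−(-8))) = ½·(156 + 4 − 7) = 153/2.
[GEF] = ½·((-29/6)·(-8−5) + (-4)·(5−(-79/15)) + (-1/2)·(-79/15−(-8))) = ½·(377/6 − 616/15 − 41/30) = 51/5, so the D-coordinate is (51/5)/(153/2) = 2/15.
[DGF] = ½·((-12)·(-79/15−5) + (-29/6)·(5−6) + (-1/2)·(6−(-79/15))) = ½·(616/5 + 29/6 − 169/30) = 306/5, so the E-coordinate is 4/5.
[DEG] = ½·((-12)·(-8−(-79/15)) + (-4)·(-79/15−6) + (-29/6)·(6−(-8))) = ½·(164/5 + 676/15 − 203/3) = 51/10, so the F-coordinate is 1/15.
Check: 2/15 + 4/5 + 1/15 = 1.

(2/15, 4/5, 1/15)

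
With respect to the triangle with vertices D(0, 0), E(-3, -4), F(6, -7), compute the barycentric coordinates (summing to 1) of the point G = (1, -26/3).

(-2/3, 1, 2/3)

Signed area of the reference triangle: [DEF] = ½·(0·(-4−(-7)) + (-3)·(-7−0) + 6·(0−(-4))) = ½·(0 + 21 + 24) = 45/2.
[GEF] = ½·(1·(-4−(-7)) + (-3)·(-7−(-26/3)) + 6·(-26/3−(-4))) = ½·(3 − 5 − 28) = -15, so the D-coordinate is (-15)/(45/2) = -2/3.
[DGF] = ½·(0·(-26/3−(-7)) + 1·(-7−0) + 6·(0−(-26/3))) = ½·(0 − 7 + 52) = 45/2, so the E-coordinate is 1.
[DEG] = ½·(0·(-4−(-26/3)) + (-3)·(-26/3−0) + 1·(0−(-4))) = ½·(0 + 26 + 4) = 15, so the F-coordinate is 2/3.
Check: -2/3 + 1 + 2/3 = 1.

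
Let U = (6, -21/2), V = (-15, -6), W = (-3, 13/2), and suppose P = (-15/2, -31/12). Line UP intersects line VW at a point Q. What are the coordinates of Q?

(-51/5, -1)

Barycentric coordinates of P with respect to UVW: (1/6, 1/2, 1/3).
On side VW the U-coordinate is zero; dropping P's U-weight 1/6 and renormalizing the remaining 1/2 : 1/3 gives weights 3/5, 2/5 on V, W.
Q = (3/5)·(-15, -6) + (2/5)·(-3, 13/2) = (-51/5, -1).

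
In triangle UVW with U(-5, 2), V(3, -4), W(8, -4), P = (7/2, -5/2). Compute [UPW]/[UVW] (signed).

1/4

[UVW] = ½·((-5)·(-4−(-4)) + 3·(-4−2) + 8·(2−(-4))) = ½·(0 − 18 + 48) = 15.
[UPW] = ½·((-5)·(-5/2−(-4)) + (7/2)·(-4−2) + 8·(2−(-5/2))) = ½·(-15/2 − 21 + 36) = 15/4, so the ratio is (15/4)/15 = 1/4.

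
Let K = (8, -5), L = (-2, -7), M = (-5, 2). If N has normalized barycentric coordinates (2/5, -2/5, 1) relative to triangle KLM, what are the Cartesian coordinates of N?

N = (2/5)·K + (-2/5)·L + 1·M.
x-coordinate: (2/5)·8 + (-2/5)·(-2) + 1·(-5) = -1.
y-coordinate: (2/5)·(-5) + (-2/5)·(-7) + 1·2 = 14/5.

(-1, 14/5)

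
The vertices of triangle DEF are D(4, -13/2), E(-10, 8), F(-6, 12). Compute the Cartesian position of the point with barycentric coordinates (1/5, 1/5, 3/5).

G = (1/5)·D + (1/5)·E + (3/5)·F.
x-coordinate: (1/5)·4 + (1/5)·(-10) + (3/5)·(-6) = -24/5.
y-coordinate: (1/5)·(-13/2) + (1/5)·8 + (3/5)·12 = 15/2.

(-24/5, 15/2)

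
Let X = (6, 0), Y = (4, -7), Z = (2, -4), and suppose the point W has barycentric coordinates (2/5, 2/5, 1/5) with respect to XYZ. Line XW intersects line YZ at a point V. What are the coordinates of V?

Line XW meets YZ where the X-coordinate vanishes; zeroing W's X-weight and renormalizing leaves Y, Z-weights 2/5 : 1/5 → (2/3, 1/3).
So V = (2/3)·Y + (1/3)·Z = (10/3, -6).

(10/3, -6)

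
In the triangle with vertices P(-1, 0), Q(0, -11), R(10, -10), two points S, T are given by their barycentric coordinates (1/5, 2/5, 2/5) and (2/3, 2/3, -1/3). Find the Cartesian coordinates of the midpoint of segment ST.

Barycentric coordinates of the midpoint are the average: (13/30, 8/15, 1/30).
Converting: (13/30)·P + (8/15)·Q + (1/30)·R = (-1/10, -31/5).

(-1/10, -31/5)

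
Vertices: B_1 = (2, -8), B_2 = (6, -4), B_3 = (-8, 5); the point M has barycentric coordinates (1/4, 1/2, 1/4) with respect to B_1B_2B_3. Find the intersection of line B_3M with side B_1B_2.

Line B_3M meets B_1B_2 where the B_3-coordinate vanishes; zeroing M's B_3-weight and renormalizing leaves B_1, B_2-weights 1/4 : 1/2 → (1/3, 2/3).
So N = (1/3)·B_1 + (2/3)·B_2 = (14/3, -16/3).

(14/3, -16/3)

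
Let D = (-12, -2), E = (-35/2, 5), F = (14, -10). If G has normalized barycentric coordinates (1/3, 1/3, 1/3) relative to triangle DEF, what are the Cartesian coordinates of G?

(-31/6, -7/3)

G = (1/3)·D + (1/3)·E + (1/3)·F.
x-coordinate: (1/3)·(-12) + (1/3)·(-35/2) + (1/3)·14 = -31/6.
y-coordinate: (1/3)·(-2) + (1/3)·5 + (1/3)·(-10) = -7/3.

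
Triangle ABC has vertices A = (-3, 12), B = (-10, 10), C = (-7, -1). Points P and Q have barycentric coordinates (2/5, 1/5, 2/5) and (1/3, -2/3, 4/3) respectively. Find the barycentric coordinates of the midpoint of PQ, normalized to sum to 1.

(11/30, -7/30, 13/15)

Since both coordinate triples sum to 1, the midpoint's barycentrics are the componentwise average.
(2/5+1/3)/2 = 11/30; similarly -7/30 and 13/15.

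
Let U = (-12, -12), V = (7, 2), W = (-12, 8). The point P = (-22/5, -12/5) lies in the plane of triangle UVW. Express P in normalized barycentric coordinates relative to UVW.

Signed area of the reference triangle: [UVW] = ½·((-12)·(2−8) + 7·(8−(-12)) + (-12)·(-12−2)) = ½·(72 + 140 + 168) = 190.
[PVW] = ½·((-22/5)·(2−8) + 7·(8−(-12/5)) + (-12)·(-12/5−2)) = ½·(132/5 + 364/5 + 264/5) = 76, so the U-coordinate is 76/190 = 2/5.
[UPW] = ½·((-12)·(-12/5−8) + (-22/5)·(8−(-12)) + (-12)·(-12−(-12/5))) = ½·(624/5 − 88 + 576/5) = 76, so the V-coordinate is 2/5.
[UVP] = ½·((-12)·(2−(-12/5)) + 7·(-12/5−(-12)) + (-22/5)·(-12−2)) = ½·(-264/5 + 336/5 + 308/5) = 38, so the W-coordinate is 1/5.
Check: 2/5 + 2/5 + 1/5 = 1.

(2/5, 2/5, 1/5)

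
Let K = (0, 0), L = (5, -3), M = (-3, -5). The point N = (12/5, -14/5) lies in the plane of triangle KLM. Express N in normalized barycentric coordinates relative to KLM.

Signed area of the reference triangle: [KLM] = ½·(0·(-3−(-5)) + 5·(-5−0) + (-3)·(0−(-3))) = ½·(0 − 25 − 9) = -17.
[NLM] = ½·((12/5)·(-3−(-5)) + 5·(-5−(-14/5)) + (-3)·(-14/5−(-3))) = ½·(24/5 − 11 − 3/5) = -17/5, so the K-coordinate is (-17/5)/(-17) = 1/5.
[KNM] = ½·(0·(-14/5−(-5)) + (12/5)·(-5−0) + (-3)·(0−(-14/5))) = ½·(0 − 12 − 42/5) = -51/5, so the L-coordinate is 3/5.
[KLN] = ½·(0·(-3−(-14/5)) + 5·(-14/5−0) + (12/5)·(0−(-3))) = ½·(0 − 14 + 36/5) = -17/5, so the M-coordinate is 1/5.

(1/5, 3/5, 1/5)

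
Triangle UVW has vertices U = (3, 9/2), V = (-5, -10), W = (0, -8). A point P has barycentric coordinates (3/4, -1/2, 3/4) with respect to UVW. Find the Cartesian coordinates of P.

P = (3/4)·U + (-1/2)·V + (3/4)·W.
x-coordinate: (3/4)·3 + (-1/2)·(-5) + (3/4)·0 = 19/4.
y-coordinate: (3/4)·(9/2) + (-1/2)·(-10) + (3/4)·(-8) = 19/8.

(19/4, 19/8)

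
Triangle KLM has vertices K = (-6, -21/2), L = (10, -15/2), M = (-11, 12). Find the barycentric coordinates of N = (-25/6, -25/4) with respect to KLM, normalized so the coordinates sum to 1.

(2/3, 1/6, 1/6)

Signed area of the reference triangle: [KLM] = ½·((-6)·(-15/2−12) + 10·(12−(-21/2)) + (-11)·(-21/2−(-15/2))) = ½·(117 + 225 + 33) = 375/2.
[NLM] = ½·((-25/6)·(-15/2−12) + 10·(12−(-25/4)) + (-11)·(-25/4−(-15/2))) = ½·(325/4 + 365/2 − 55/4) = 125, so the K-coordinate is 125/(375/2) = 2/3.
[KNM] = ½·((-6)·(-25/4−12) + (-25/6)·(12−(-21/2)) + (-11)·(-21/2−(-25/4))) = ½·(219/2 − 375/4 + 187/4) = 125/4, so the L-coordinate is 1/6.
[KLN] = ½·((-6)·(-15/2−(-25/4)) + 10·(-25/4−(-21/2)) + (-25/6)·(-21/2−(-15/2))) = ½·(15/2 + 85/2 + 25/2) = 125/4, so the M-coordinate is 1/6.
Check: 2/3 + 1/6 + 1/6 = 1.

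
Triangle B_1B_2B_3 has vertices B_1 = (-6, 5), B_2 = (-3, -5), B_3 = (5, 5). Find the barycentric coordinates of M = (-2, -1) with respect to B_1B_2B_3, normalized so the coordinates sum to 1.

Signed area of the reference triangle: [B_1B_2B_3] = ½·((-6)·(-5−5) + (-3)·(5−5) + 5·(5−(-5))) = ½·(60 + 0 + 50) = 55.
[MB_2B_3] = ½·((-2)·(-5−5) + (-3)·(5−(-1)) + 5·(-1−(-5))) = ½·(20 − 18 + 20) = 11, so the B_1-coordinate is 11/55 = 1/5.
[B_1MB_3] = ½·((-6)·(-1−5) + (-2)·(5−5) + 5·(5−(-1))) = ½·(36 + 0 + 30) = 33, so the B_2-coordinate is 3/5.
[B_1B_2M] = ½·((-6)·(-5−(-1)) + (-3)·(-1−5) + (-2)·(5−(-5))) = ½·(24 + 18 − 20) = 11, so the B_3-coordinate is 1/5.

(1/5, 3/5, 1/5)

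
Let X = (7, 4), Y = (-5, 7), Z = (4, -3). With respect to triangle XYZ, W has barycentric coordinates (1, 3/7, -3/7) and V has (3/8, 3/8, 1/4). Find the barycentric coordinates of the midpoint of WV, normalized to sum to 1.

Since both coordinate triples sum to 1, the midpoint's barycentrics are the componentwise average.
(1+3/8)/2 = 11/16; similarly 45/112 and -5/56.

(11/16, 45/112, -5/56)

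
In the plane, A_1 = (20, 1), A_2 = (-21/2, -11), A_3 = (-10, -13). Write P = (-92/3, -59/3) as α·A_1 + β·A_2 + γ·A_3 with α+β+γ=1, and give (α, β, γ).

Signed area of the reference triangle: [A_1A_2A_3] = ½·(20·(-11−(-13)) + (-21/2)·(-13−1) + (-10)·(1−(-11))) = ½·(40 + 147 − 120) = 67/2.
[PA_2A_3] = ½·((-92/3)·(-11−(-13)) + (-21/2)·(-13−(-59/3)) + (-10)·(-59/3−(-11))) = ½·(-184/3 − 70 + 260/3) = -67/3, so the A_1-coordinate is (-67/3)/(67/2) = -2/3.
[A_1PA_3] = ½·(20·(-59/3−(-13)) + (-92/3)·(-13−1) + (-10)·(1−(-59/3))) = ½·(-400/3 + 1288/3 − 620/3) = 134/3, so the A_2-coordinate is 4/3.
[A_1A_2P] = ½·(20·(-11−(-59/3)) + (-21/2)·(-59/3−1) + (-92/3)·(1−(-11))) = ½·(520/3 + 217 − 368) = 67/6, so the A_3-coordinate is 1/3.
Check: -2/3 + 4/3 + 1/3 = 1.

(-2/3, 4/3, 1/3)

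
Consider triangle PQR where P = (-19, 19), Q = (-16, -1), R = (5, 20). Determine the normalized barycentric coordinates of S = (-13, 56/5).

(2/5, 2/5, 1/5)

Signed area of the reference triangle: [PQR] = ½·((-19)·(-1−20) + (-16)·(20−19) + 5·(19−(-1))) = ½·(399 − 16 + 100) = 483/2.
[SQR] = ½·((-13)·(-1−20) + (-16)·(20−(56/5)) + 5·(56/5−(-1))) = ½·(273 − 704/5 + 61) = 483/5, so the P-coordinate is (483/5)/(483/2) = 2/5.
[PSR] = ½·((-19)·(56/5−20) + (-13)·(20−19) + 5·(19−(56/5))) = ½·(836/5 − 13 + 39) = 483/5, so the Q-coordinate is 2/5.
[PQS] = ½·((-19)·(-1−(56/5)) + (-16)·(56/5−19) + (-13)·(19−(-1))) = ½·(1159/5 + 624/5 − 260) = 483/10, so the R-coordinate is 1/5.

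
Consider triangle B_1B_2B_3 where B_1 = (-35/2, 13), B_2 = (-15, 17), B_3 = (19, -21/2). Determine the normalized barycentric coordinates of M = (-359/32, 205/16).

Signed area of the reference triangle: [B_1B_2B_3] = ½·((-35/2)·(17−(-21/2)) + (-15)·(-21/2−13) + 19·(13−17)) = ½·(-1925/4 + 705/2 − 76) = -819/8.
[MB_2B_3] = ½·((-359/32)·(17−(-21/2)) + (-15)·(-21/2−(205/16)) + 19·(205/16−17)) = ½·(-19745/64 + 5595/16 − 1273/16) = -2457/128, so the B_1-coordinate is (-2457/128)/(-819/8) = 3/16.
[B_1MB_3] = ½·((-35/2)·(205/16−(-21/2)) + (-359/32)·(-21/2−13) + 19·(13−(205/16))) = ½·(-13055/32 + 16873/64 + 57/16) = -9009/128, so the B_2-coordinate is 11/16.
[B_1B_2M] = ½·((-35/2)·(17−(205/16)) + (-15)·(205/16−13) + (-359/32)·(13−17)) = ½·(-2345/32 + 45/16 + 359/8) = -819/64, so the B_3-coordinate is 1/8.
Check: 3/16 + 11/16 + 1/8 = 1.

(3/16, 11/16, 1/8)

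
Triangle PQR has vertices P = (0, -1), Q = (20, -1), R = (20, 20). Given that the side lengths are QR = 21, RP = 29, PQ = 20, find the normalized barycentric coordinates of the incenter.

The incenter has barycentric coordinates proportional to the opposite side lengths: (21 : 29 : 20).
Normalizing by 21+29+20 = 70 gives (3/10, 29/70, 2/7).

(3/10, 29/70, 2/7)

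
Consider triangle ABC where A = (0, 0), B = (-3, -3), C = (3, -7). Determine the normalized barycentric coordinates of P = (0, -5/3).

Signed area of the reference triangle: [ABC] = ½·(0·(-3−(-7)) + (-3)·(-7−0) + 3·(0−(-3))) = ½·(0 + 21 + 9) = 15.
[PBC] = ½·(0·(-3−(-7)) + (-3)·(-7−(-5/3)) + 3·(-5/3−(-3))) = ½·(0 + 16 + 4) = 10, so the A-coordinate is 10/15 = 2/3.
[APC] = ½·(0·(-5/3−(-7)) + 0·(-7−0) + 3·(0−(-5/3))) = ½·(0 + 0 + 5) = 5/2, so the B-coordinate is 1/6.
[ABP] = ½·(0·(-3−(-5/3)) + (-3)·(-5/3−0) + 0·(0−(-3))) = ½·(0 + 5 + 0) = 5/2, so the C-coordinate is 1/6.

(2/3, 1/6, 1/6)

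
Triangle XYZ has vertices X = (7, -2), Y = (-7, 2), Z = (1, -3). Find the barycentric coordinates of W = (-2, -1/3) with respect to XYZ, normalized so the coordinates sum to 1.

(1/6, 1/2, 1/3)

Signed area of the reference triangle: [XYZ] = ½·(7·(2−(-3)) + (-7)·(-3−(-2)) + 1·(-2−2)) = ½·(35 + 7 − 4) = 19.
[WYZ] = ½·((-2)·(2−(-3)) + (-7)·(-3−(-1/3)) + 1·(-1/3−2)) = ½·(-10 + 56/3 − 7/3) = 19/6, so the X-coordinate is (19/6)/19 = 1/6.
[XWZ] = ½·(7·(-1/3−(-3)) + (-2)·(-3−(-2)) + 1·(-2−(-1/3))) = ½·(56/3 + 2 − 5/3) = 19/2, so the Y-coordinate is 1/2.
[XYW] = ½·(7·(2−(-1/3)) + (-7)·(-1/3−(-2)) + (-2)·(-2−2)) = ½·(49/3 − 35/3 + 8) = 19/3, so the Z-coordinate is 1/3.
Check: 1/6 + 1/2 + 1/3 = 1.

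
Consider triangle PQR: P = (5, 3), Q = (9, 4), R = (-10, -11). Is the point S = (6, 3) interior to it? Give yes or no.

yes

Barycentric coordinates of S: (26/41, 14/41, 1/41).
The three coordinates are positive, positive, positive; a point is interior exactly when all three are positive.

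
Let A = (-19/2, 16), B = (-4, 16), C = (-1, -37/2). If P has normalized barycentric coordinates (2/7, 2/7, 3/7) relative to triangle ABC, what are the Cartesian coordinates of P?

P = (2/7)·A + (2/7)·B + (3/7)·C.
x-coordinate: (2/7)·(-19/2) + (2/7)·(-4) + (3/7)·(-1) = -30/7.
y-coordinate: (2/7)·16 + (2/7)·16 + (3/7)·(-37/2) = 17/14.

(-30/7, 17/14)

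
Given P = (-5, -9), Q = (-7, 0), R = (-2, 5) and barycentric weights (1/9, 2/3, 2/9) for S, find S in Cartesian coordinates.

S = (1/9)·P + (2/3)·Q + (2/9)·R.
x-coordinate: (1/9)·(-5) + (2/3)·(-7) + (2/9)·(-2) = -17/3.
y-coordinate: (1/9)·(-9) + (2/3)·0 + (2/9)·5 = 1/9.

(-17/3, 1/9)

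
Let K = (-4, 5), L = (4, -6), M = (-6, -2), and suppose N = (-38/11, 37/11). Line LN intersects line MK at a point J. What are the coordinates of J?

(-21/5, 43/10)

Barycentric coordinates of N with respect to KLM: (9/11, 1/11, 1/11).
On side MK the L-coordinate is zero; dropping N's L-weight 1/11 and renormalizing the remaining 1/11 : 9/11 gives weights 1/10, 9/10 on M, K.
J = (1/10)·(-6, -2) + (9/10)·(-4, 5) = (-21/5, 43/10).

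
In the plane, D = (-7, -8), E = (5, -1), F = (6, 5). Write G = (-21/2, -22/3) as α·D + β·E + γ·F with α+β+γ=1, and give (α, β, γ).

(4/3, -5/6, 1/2)

Signed area of the reference triangle: [DEF] = ½·((-7)·(-1−5) + 5·(5−(-8)) + 6·(-8−(-1))) = ½·(42 + 65 − 42) = 65/2.
[GEF] = ½·((-21/2)·(-1−5) + 5·(5−(-22/3)) + 6·(-22/3−(-1))) = ½·(63 + 185/3 − 38) = 130/3, so the D-coordinate is (130/3)/(65/2) = 4/3.
[DGF] = ½·((-7)·(-22/3−5) + (-21/2)·(5−(-8)) + 6·(-8−(-22/3))) = ½·(259/3 − 273/2 − 4) = -325/12, so the E-coordinate is -5/6.
[DEG] = ½·((-7)·(-1−(-22/3)) + 5·(-22/3−(-8)) + (-21/2)·(-8−(-1))) = ½·(-133/3 + 10/3 + 147/2) = 65/4, so the F-coordinate is 1/2.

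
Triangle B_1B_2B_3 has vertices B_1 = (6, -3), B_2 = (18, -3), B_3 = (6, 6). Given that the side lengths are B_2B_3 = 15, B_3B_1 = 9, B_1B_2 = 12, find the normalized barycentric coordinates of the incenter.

(5/12, 1/4, 1/3)

The incenter has barycentric coordinates proportional to the opposite side lengths: (15 : 9 : 12).
Normalizing by 15+9+12 = 36 gives (5/12, 1/4, 1/3).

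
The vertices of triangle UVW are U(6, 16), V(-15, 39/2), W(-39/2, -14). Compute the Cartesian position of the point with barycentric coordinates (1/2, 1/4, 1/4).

(-45/8, 75/8)

P = (1/2)·U + (1/4)·V + (1/4)·W.
x-coordinate: (1/2)·6 + (1/4)·(-15) + (1/4)·(-39/2) = -45/8.
y-coordinate: (1/2)·16 + (1/4)·(39/2) + (1/4)·(-14) = 75/8.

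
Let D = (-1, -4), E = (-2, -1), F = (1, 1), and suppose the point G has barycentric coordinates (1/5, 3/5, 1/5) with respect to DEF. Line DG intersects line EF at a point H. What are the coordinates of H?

Line DG meets EF where the D-coordinate vanishes; zeroing G's D-weight and renormalizing leaves E, F-weights 3/5 : 1/5 → (3/4, 1/4).
So H = (3/4)·E + (1/4)·F = (-5/4, -1/2).

(-5/4, -1/2)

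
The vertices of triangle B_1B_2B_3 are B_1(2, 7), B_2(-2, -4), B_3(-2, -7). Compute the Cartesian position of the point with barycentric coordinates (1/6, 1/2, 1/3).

M = (1/6)·B_1 + (1/2)·B_2 + (1/3)·B_3.
x-coordinate: (1/6)·2 + (1/2)·(-2) + (1/3)·(-2) = -4/3.
y-coordinate: (1/6)·7 + (1/2)·(-4) + (1/3)·(-7) = -19/6.

(-4/3, -19/6)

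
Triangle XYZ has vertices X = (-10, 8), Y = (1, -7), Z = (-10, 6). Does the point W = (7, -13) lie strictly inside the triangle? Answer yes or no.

no

Barycentric coordinates of W: (6/11, 17/11, -12/11).
The three coordinates are positive, positive, negative; a point is interior exactly when all three are positive.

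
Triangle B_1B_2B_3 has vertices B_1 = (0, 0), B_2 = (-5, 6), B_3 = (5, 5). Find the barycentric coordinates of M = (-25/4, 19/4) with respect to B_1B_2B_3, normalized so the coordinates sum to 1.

(1/4, 1, -1/4)

Signed area of the reference triangle: [B_1B_2B_3] = ½·(0·(6−5) + (-5)·(5−0) + 5·(0−6)) = ½·(0 − 25 − 30) = -55/2.
[MB_2B_3] = ½·((-25/4)·(6−5) + (-5)·(5−(19/4)) + 5·(19/4−6)) = ½·(-25/4 − 5/4 − 25/4) = -55/8, so the B_1-coordinate is (-55/8)/(-55/2) = 1/4.
[B_1MB_3] = ½·(0·(19/4−5) + (-25/4)·(5−0) + 5·(0−(19/4))) = ½·(0 − 125/4 − 95/4) = -55/2, so the B_2-coordinate is 1.
[B_1B_2M] = ½·(0·(6−(19/4)) + (-5)·(19/4−0) + (-25/4)·(0−6)) = ½·(0 − 95/4 + 75/2) = 55/8, so the B_3-coordinate is -1/4.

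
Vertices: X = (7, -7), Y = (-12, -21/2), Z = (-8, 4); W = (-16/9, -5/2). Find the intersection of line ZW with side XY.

(16/5, -77/10)

Barycentric coordinates of W with respect to XYZ: (4/9, 1/9, 4/9).
On side XY the Z-coordinate is zero; dropping W's Z-weight 4/9 and renormalizing the remaining 4/9 : 1/9 gives weights 4/5, 1/5 on X, Y.
V = (4/5)·(7, -7) + (1/5)·(-12, -21/2) = (16/5, -77/10).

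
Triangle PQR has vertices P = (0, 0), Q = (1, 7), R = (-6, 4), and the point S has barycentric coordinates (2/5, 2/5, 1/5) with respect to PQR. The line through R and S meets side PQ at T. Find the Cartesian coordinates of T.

Line RS meets PQ where the R-coordinate vanishes; zeroing S's R-weight and renormalizing leaves P, Q-weights 2/5 : 2/5 → (1/2, 1/2).
So T = (1/2)·P + (1/2)·Q = (1/2, 7/2).

(1/2, 7/2)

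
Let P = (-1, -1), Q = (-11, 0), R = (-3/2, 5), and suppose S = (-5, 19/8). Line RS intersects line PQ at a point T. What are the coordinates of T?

Barycentric coordinates of S with respect to PQR: (1/8, 3/8, 1/2).
On side PQ the R-coordinate is zero; dropping S's R-weight 1/2 and renormalizing the remaining 1/8 : 3/8 gives weights 1/4, 3/4 on P, Q.
T = (1/4)·(-1, -1) + (3/4)·(-11, 0) = (-17/2, -1/4).

(-17/2, -1/4)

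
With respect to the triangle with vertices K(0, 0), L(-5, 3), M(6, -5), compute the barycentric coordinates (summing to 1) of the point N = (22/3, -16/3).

Signed area of the reference triangle: [KLM] = ½·(0·(3−(-5)) + (-5)·(-5−0) + 6·(0−3)) = ½·(0 + 25 − 18) = 7/2.
[NLM] = ½·((22/3)·(3−(-5)) + (-5)·(-5−(-16/3)) + 6·(-16/3−3)) = ½·(176/3 − 5/3 − 50) = 7/2, so the K-coordinate is (7/2)/(7/2) = 1.
[KNM] = ½·(0·(-16/3−(-5)) + (22/3)·(-5−0) + 6·(0−(-16/3))) = ½·(0 − 110/3 + 32) = -7/3, so the L-coordinate is -2/3.
[KLN] = ½·(0·(3−(-16/3)) + (-5)·(-16/3−0) + (22/3)·(0−3)) = ½·(0 + 80/3 − 22) = 7/3, so the M-coordinate is 2/3.

(1, -2/3, 2/3)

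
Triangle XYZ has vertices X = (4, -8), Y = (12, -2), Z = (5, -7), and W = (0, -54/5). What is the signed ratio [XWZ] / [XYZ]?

-3/5

[XYZ] = ½·(4·(-2−(-7)) + 12·(-7−(-8)) + 5·(-8−(-2))) = ½·(20 + 12 − 30) = 1.
[XWZ] = ½·(4·(-54/5−(-7)) + 0·(-7−(-8)) + 5·(-8−(-54/5))) = ½·(-76/5 + 0 + 14) = -3/5, so the ratio is (-3/5)/1 = -3/5.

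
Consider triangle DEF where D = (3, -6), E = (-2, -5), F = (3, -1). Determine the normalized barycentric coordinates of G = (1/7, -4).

(1/7, 4/7, 2/7)

Signed area of the reference triangle: [DEF] = ½·(3·(-5−(-1)) + (-2)·(-1−(-6)) + 3·(-6−(-5))) = ½·(-12 − 10 − 3) = -25/2.
[GEF] = ½·((1/7)·(-5−(-1)) + (-2)·(-1−(-4)) + 3·(-4−(-5))) = ½·(-4/7 − 6 + 3) = -25/14, so the D-coordinate is (-25/14)/(-25/2) = 1/7.
[DGF] = ½·(3·(-4−(-1)) + (1/7)·(-1−(-6)) + 3·(-6−(-4))) = ½·(-9 + 5/7 − 6) = -50/7, so the E-coordinate is 4/7.
[DEG] = ½·(3·(-5−(-4)) + (-2)·(-4−(-6)) + (1/7)·(-6−(-5))) = ½·(-3 − 4 − 1/7) = -25/7, so the F-coordinate is 2/7.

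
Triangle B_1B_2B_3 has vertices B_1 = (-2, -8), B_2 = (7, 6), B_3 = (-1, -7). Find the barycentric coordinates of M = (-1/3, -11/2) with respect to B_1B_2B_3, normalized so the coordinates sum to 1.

Signed area of the reference triangle: [B_1B_2B_3] = ½·((-2)·(6−(-7)) + 7·(-7−(-8)) + (-1)·(-8−6)) = ½·(-26 + 7 + 14) = -5/2.
[MB_2B_3] = ½·((-1/3)·(6−(-7)) + 7·(-7−(-11/2)) + (-1)·(-11/2−6)) = ½·(-13/3 − 21/2 + 23/2) = -5/3, so the B_1-coordinate is (-5/3)/(-5/2) = 2/3.
[B_1MB_3] = ½·((-2)·(-11/2−(-7)) + (-1/3)·(-7−(-8)) + (-1)·(-8−(-11/2))) = ½·(-3 − 1/3 + 5/2) = -5/12, so the B_2-coordinate is 1/6.
[B_1B_2M] = ½·((-2)·(6−(-11/2)) + 7·(-11/2−(-8)) + (-1/3)·(-8−6)) = ½·(-23 + 35/2 + 14/3) = -5/12, so the B_3-coordinate is 1/6.

(2/3, 1/6, 1/6)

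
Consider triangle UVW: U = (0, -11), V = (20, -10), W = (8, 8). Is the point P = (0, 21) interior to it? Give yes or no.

Barycentric coordinates of P: (-1/31, -64/93, 160/93).
The three coordinates are negative, negative, positive; a point is interior exactly when all three are positive.

no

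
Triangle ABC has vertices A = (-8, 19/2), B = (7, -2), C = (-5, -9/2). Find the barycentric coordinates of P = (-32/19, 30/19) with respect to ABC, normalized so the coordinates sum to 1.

(7/19, 7/19, 5/19)

Signed area of the reference triangle: [ABC] = ½·((-8)·(-2−(-9/2)) + 7·(-9/2−(19/2)) + (-5)·(19/2−(-2))) = ½·(-20 − 98 − 115/2) = -351/4.
[PBC] = ½·((-32/19)·(-2−(-9/2)) + 7·(-9/2−(30/19)) + (-5)·(30/19−(-2))) = ½·(-80/19 − 1617/38 − 340/19) = -2457/76, so the A-coordinate is (-2457/76)/(-351/4) = 7/19.
[APC] = ½·((-8)·(30/19−(-9/2)) + (-32/19)·(-9/2−(19/2)) + (-5)·(19/2−(30/19))) = ½·(-924/19 + 448/19 − 1505/38) = -2457/76, so the B-coordinate is 7/19.
[ABP] = ½·((-8)·(-2−(30/19)) + 7·(30/19−(19/2)) + (-32/19)·(19/2−(-2))) = ½·(544/19 − 2107/38 − 368/19) = -1755/76, so the C-coordinate is 5/19.
Check: 7/19 + 7/19 + 5/19 = 1.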